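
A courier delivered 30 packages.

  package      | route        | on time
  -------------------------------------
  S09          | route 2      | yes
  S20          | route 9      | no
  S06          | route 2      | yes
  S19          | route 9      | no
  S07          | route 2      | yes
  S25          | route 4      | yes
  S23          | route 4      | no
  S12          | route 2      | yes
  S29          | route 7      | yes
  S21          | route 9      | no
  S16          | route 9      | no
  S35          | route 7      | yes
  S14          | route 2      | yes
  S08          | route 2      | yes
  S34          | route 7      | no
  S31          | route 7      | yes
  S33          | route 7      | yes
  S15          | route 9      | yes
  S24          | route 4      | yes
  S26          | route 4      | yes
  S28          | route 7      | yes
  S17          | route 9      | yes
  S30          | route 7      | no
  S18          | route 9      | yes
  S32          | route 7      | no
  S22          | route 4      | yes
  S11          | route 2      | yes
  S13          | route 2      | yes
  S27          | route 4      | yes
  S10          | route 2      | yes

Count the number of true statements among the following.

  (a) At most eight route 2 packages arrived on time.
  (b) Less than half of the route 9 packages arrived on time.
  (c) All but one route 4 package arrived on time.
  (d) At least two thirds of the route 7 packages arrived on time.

2

(a) route 2: |A| = 9, |A ∩ B| = 9; needs |A ∩ B| ≤ 8 — false.
(b) route 9: |A| = 7, |A ∩ B| = 3; needs |A ∩ B| < |A ∖ B| — true.
(c) route 4: |A| = 6, |A ∩ B| = 5; needs |A ∖ B| = 1 — true.
(d) route 7: |A| = 8, |A ∩ B| = 5; needs |A ∩ B| / |A| ≥ 2/3 — false.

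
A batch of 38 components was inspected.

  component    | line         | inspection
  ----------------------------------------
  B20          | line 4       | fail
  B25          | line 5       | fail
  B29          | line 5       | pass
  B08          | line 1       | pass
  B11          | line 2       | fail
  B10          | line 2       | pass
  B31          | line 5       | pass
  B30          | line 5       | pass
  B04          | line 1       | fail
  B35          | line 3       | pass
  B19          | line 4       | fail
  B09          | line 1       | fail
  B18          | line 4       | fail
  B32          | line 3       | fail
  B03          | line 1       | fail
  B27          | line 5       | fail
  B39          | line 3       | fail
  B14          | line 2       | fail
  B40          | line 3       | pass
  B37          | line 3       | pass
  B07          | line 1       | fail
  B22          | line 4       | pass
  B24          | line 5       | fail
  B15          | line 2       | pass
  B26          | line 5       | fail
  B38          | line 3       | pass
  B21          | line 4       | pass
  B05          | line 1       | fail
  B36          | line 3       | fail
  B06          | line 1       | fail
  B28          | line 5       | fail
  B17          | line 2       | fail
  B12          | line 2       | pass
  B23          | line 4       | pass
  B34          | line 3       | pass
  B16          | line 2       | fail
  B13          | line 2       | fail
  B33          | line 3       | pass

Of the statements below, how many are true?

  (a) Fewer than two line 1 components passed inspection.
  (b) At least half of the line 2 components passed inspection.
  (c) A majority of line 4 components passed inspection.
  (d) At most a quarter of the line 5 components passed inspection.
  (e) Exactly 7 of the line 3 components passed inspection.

1

(a) line 1: |A| = 7, |A ∩ B| = 1; needs |A ∩ B| < 2 — true.
(b) line 2: |A| = 8, |A ∩ B| = 3; needs |A ∩ B| ≥ |A ∖ B| — false.
(c) line 4: |A| = 6, |A ∩ B| = 3; needs |A ∩ B| > |A ∖ B| — false.
(d) line 5: |A| = 8, |A ∩ B| = 3; needs |A ∩ B| / |A| ≤ 1/4 — false.
(e) line 3: |A| = 9, |A ∩ B| = 6; needs |A ∩ B| = 7 — false.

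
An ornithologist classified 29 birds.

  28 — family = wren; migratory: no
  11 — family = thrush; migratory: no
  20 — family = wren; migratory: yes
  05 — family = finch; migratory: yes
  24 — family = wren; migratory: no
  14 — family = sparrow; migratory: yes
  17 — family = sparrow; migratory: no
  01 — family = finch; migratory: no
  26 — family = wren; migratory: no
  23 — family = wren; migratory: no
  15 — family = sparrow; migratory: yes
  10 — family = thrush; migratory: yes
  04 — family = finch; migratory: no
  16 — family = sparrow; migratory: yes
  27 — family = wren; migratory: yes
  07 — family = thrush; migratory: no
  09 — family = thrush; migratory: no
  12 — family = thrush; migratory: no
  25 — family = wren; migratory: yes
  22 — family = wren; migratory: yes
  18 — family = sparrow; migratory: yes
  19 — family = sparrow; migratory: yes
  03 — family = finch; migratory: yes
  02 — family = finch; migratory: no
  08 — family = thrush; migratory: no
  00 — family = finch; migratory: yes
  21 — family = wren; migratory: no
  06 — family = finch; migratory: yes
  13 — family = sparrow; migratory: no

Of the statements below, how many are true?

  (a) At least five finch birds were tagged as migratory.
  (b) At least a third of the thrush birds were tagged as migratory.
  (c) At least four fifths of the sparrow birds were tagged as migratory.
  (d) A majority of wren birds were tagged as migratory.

0

(a) finch: |A| = 7, |A ∩ B| = 4; needs |A ∩ B| ≥ 5 — false.
(b) thrush: |A| = 6, |A ∩ B| = 1; needs |A ∩ B| / |A| ≥ 1/3 — false.
(c) sparrow: |A| = 7, |A ∩ B| = 5; needs |A ∩ B| / |A| ≥ 4/5 — false.
(d) wren: |A| = 9, |A ∩ B| = 4; needs |A ∩ B| > |A ∖ B| — false.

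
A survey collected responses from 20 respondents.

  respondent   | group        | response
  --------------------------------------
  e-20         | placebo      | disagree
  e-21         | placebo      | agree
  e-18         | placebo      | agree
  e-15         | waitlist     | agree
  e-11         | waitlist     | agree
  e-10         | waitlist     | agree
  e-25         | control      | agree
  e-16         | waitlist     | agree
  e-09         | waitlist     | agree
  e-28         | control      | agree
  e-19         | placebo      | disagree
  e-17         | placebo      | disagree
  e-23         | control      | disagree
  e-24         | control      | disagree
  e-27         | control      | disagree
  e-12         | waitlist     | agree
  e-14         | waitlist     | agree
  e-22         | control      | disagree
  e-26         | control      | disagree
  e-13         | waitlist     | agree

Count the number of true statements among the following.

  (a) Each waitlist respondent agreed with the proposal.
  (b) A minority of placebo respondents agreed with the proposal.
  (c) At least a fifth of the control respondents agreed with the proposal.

3

(a) waitlist: |A| = 8, |A ∩ B| = 8; needs A ⊆ B, i.e. every element of A is in B (|A ∖ B| = 0) — true.
(b) placebo: |A| = 5, |A ∩ B| = 2; needs |A ∩ B| < |A ∖ B| — true.
(c) control: |A| = 7, |A ∩ B| = 2; needs |A ∩ B| / |A| ≥ 1/5 — true.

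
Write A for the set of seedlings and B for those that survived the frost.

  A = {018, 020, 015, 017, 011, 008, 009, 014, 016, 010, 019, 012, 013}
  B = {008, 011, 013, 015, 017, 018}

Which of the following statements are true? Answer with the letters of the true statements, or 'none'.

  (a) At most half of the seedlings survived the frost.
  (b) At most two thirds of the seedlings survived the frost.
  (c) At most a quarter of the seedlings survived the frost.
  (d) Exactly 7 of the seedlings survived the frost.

|A| = 13, |A ∩ B| = 6, |A ∖ B| = 7.
(a) |A ∩ B| ≤ |A ∖ B|: holds.
(b) |A ∩ B| / |A| ≤ 2/3: holds.
(c) |A ∩ B| / |A| ≤ 1/4: fails.
(d) |A ∩ B| = 7: fails.

(a), (b)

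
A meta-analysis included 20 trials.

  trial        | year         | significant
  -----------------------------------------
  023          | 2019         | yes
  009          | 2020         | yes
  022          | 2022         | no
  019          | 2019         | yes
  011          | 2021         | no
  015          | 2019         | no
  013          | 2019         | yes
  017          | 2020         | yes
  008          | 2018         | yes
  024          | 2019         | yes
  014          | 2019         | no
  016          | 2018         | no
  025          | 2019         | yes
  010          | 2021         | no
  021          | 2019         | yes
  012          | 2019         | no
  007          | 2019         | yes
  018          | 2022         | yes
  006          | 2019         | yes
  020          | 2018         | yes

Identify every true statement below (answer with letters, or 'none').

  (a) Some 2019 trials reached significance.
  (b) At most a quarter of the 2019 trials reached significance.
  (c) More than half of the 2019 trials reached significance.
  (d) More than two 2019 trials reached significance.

(a), (c), (d)

|A| = 11, |A ∩ B| = 8, |A ∖ B| = 3.
(a) A ∩ B ≠ ∅ (|A ∩ B| ≥ 1): holds.
(b) |A ∩ B| / |A| ≤ 1/4: fails.
(c) |A ∩ B| > |A ∖ B|: holds.
(d) |A ∩ B| > 2: holds.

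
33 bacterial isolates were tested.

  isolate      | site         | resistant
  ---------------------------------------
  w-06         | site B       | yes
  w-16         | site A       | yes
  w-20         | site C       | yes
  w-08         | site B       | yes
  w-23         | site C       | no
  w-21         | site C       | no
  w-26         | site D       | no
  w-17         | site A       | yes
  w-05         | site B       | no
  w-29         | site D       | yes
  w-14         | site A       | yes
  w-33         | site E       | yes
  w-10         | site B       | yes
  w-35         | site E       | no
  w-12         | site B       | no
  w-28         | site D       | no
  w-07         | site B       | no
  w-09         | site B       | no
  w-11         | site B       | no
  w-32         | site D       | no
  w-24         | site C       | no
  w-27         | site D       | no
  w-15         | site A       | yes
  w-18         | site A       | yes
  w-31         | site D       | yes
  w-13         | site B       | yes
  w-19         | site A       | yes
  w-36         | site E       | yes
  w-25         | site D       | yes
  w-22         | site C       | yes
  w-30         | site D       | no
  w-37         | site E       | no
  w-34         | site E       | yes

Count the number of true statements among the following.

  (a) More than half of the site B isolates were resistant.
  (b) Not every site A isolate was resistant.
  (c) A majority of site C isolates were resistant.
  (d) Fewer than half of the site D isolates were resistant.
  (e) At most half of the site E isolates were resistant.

1

(a) site B: |A| = 9, |A ∩ B| = 4; needs |A ∩ B| > |A ∖ B| — false.
(b) site A: |A| = 6, |A ∩ B| = 6; needs A ⊄ B (|A ∖ B| ≥ 1) — false.
(c) site C: |A| = 5, |A ∩ B| = 2; needs |A ∩ B| > |A ∖ B| — false.
(d) site D: |A| = 8, |A ∩ B| = 3; needs |A ∩ B| < |A ∖ B| — true.
(e) site E: |A| = 5, |A ∩ B| = 3; needs |A ∩ B| ≤ |A ∖ B| — false.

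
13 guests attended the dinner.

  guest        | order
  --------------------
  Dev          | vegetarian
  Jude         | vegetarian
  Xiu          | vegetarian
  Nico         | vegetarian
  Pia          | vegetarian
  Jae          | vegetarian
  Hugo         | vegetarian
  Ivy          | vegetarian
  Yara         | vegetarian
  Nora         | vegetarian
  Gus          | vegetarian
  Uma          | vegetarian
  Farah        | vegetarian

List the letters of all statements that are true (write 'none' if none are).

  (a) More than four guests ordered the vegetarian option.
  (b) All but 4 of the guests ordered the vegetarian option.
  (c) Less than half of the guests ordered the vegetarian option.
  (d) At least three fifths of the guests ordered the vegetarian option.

(a), (d)

|A| = 13, |A ∩ B| = 13, |A ∖ B| = 0.
(a) |A ∩ B| > 4: holds.
(b) |A ∖ B| = 4: fails.
(c) |A ∩ B| < |A ∖ B|: fails.
(d) |A ∩ B| / |A| ≥ 3/5: holds.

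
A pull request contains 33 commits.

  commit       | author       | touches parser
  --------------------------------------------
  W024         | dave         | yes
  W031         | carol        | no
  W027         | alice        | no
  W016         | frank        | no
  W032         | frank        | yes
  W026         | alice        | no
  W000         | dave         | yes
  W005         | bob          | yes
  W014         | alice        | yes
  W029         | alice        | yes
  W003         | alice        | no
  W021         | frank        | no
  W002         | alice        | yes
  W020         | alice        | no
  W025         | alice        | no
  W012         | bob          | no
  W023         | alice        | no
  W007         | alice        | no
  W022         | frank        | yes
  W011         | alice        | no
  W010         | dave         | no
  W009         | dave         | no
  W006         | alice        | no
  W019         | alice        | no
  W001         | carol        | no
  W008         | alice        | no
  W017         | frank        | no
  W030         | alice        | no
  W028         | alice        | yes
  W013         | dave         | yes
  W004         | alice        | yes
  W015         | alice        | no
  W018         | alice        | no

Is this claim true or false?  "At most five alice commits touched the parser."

'At most five alice commits touched the parser' holds iff |A ∩ B| ≤ 5.
|A| = 19, |A ∩ B| = 5, |A ∖ B| = 14.
|A ∩ B| = 5, so the statement is true.

True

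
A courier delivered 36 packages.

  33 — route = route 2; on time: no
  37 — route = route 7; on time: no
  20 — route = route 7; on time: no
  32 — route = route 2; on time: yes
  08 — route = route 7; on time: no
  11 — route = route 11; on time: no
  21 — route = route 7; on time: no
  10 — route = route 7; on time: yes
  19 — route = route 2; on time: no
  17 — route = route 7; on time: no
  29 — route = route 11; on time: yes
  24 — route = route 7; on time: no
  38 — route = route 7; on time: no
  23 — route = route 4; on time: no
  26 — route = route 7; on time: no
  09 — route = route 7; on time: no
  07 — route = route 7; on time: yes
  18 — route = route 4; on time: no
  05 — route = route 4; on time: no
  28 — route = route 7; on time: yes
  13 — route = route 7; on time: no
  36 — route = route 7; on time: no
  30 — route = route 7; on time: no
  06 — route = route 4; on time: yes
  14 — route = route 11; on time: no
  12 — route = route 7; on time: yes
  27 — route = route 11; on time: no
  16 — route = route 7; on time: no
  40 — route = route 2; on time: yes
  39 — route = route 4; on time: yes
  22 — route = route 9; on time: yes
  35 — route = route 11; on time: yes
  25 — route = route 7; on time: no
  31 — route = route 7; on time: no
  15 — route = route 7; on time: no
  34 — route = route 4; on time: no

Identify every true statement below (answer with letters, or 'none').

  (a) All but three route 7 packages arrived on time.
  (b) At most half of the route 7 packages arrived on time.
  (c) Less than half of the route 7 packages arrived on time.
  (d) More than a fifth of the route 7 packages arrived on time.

|A| = 20, |A ∩ B| = 4, |A ∖ B| = 16.
(a) |A ∖ B| = 3: fails.
(b) |A ∩ B| ≤ |A ∖ B|: holds.
(c) |A ∩ B| < |A ∖ B|: holds.
(d) |A ∩ B| / |A| > 1/5: fails.

(b), (c)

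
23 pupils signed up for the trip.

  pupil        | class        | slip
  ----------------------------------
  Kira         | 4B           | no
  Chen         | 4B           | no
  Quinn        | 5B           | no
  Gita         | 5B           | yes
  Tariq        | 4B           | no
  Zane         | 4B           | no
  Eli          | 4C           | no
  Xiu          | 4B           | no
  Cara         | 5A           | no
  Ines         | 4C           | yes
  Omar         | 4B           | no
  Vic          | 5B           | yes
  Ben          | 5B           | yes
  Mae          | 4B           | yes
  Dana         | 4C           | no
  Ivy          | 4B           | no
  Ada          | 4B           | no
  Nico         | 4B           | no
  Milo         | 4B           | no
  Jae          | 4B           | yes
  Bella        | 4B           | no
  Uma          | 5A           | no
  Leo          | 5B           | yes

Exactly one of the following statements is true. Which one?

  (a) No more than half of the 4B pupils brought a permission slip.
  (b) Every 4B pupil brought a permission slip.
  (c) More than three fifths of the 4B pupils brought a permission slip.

(a)

|A| = 13, |A ∩ B| = 2, |A ∖ B| = 11.
(a) requires |A ∩ B| ≤ |A ∖ B|: true.
(b) requires A ⊆ B, i.e. every element of A is in B (|A ∖ B| = 0): false.
(c) requires |A ∩ B| / |A| > 3/5: false.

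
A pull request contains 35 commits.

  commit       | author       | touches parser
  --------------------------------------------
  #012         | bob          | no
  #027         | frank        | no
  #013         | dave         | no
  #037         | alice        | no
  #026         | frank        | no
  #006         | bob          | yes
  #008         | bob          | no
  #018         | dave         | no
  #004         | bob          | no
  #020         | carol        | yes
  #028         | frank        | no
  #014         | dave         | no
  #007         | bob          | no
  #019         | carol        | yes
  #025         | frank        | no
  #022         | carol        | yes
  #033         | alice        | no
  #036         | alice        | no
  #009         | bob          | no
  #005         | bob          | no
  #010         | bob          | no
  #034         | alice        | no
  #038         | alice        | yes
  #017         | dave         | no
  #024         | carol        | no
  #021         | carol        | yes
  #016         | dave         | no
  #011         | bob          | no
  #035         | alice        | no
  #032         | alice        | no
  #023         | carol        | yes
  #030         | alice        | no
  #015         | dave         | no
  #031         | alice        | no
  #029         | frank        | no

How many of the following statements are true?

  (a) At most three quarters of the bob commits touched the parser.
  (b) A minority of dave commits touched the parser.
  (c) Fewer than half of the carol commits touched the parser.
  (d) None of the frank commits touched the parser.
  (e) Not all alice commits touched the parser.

(a) bob: |A| = 9, |A ∩ B| = 1; needs |A ∩ B| / |A| ≤ 3/4 — true.
(b) dave: |A| = 6, |A ∩ B| = 0; needs |A ∩ B| < |A ∖ B| — true.
(c) carol: |A| = 6, |A ∩ B| = 5; needs |A ∩ B| < |A ∖ B| — false.
(d) frank: |A| = 5, |A ∩ B| = 0; needs A ∩ B = ∅ (|A ∩ B| = 0) — true.
(e) alice: |A| = 9, |A ∩ B| = 1; needs A ⊄ B (|A ∖ B| ≥ 1) — true.

4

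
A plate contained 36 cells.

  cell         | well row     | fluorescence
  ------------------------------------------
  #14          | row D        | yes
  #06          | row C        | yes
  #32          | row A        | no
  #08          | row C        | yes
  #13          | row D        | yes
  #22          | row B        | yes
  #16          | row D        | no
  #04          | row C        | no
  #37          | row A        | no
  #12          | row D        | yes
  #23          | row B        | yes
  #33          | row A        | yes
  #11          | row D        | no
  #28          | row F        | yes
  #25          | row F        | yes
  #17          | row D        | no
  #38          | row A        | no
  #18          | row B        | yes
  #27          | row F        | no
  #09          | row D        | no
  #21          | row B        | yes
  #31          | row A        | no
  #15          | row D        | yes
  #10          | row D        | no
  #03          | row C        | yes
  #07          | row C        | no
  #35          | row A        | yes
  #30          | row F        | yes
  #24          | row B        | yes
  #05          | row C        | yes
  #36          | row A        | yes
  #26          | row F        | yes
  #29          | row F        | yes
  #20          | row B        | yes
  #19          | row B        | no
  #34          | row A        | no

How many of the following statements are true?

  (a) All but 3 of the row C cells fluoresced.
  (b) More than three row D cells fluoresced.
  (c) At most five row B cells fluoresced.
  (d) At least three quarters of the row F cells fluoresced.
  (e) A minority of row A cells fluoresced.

(a) row C: |A| = 6, |A ∩ B| = 4; needs |A ∖ B| = 3 — false.
(b) row D: |A| = 9, |A ∩ B| = 4; needs |A ∩ B| > 3 — true.
(c) row B: |A| = 7, |A ∩ B| = 6; needs |A ∩ B| ≤ 5 — false.
(d) row F: |A| = 6, |A ∩ B| = 5; needs |A ∩ B| / |A| ≥ 3/4 — true.
(e) row A: |A| = 8, |A ∩ B| = 3; needs |A ∩ B| < |A ∖ B| — true.

3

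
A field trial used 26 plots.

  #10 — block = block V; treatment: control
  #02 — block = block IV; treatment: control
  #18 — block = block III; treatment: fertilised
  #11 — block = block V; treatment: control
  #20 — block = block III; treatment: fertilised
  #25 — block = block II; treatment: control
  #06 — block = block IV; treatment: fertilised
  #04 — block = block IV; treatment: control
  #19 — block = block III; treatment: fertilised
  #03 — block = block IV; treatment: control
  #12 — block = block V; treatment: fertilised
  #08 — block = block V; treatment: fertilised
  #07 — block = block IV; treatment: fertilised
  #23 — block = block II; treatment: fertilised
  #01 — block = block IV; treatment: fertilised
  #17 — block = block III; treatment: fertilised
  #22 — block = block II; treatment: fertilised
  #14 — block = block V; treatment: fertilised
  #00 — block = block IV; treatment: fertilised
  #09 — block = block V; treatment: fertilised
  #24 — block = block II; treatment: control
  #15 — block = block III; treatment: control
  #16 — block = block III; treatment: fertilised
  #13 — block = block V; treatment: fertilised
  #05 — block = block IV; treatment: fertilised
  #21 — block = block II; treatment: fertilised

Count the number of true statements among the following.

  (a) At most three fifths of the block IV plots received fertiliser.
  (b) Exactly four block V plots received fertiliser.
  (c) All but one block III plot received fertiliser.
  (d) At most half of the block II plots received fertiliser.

(a) block IV: |A| = 8, |A ∩ B| = 5; needs |A ∩ B| / |A| ≤ 3/5 — false.
(b) block V: |A| = 7, |A ∩ B| = 5; needs |A ∩ B| = 4 — false.
(c) block III: |A| = 6, |A ∩ B| = 5; needs |A ∖ B| = 1 — true.
(d) block II: |A| = 5, |A ∩ B| = 3; needs |A ∩ B| ≤ |A ∖ B| — false.

1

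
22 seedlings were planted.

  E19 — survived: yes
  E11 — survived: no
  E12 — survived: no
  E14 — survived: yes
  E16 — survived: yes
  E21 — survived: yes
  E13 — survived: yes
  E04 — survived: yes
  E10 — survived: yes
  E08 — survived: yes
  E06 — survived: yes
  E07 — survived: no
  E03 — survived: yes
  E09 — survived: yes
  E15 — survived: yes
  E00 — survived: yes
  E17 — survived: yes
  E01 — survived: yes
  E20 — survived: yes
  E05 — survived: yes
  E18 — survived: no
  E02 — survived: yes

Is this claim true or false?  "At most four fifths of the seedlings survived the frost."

The determiner here denotes the relation: |A ∩ B| / |A| ≤ 4/5.
|A| = 22, |A ∩ B| = 18, |A ∖ B| = 4.
|A ∩ B|/|A| = 18/22, so the statement is false.

False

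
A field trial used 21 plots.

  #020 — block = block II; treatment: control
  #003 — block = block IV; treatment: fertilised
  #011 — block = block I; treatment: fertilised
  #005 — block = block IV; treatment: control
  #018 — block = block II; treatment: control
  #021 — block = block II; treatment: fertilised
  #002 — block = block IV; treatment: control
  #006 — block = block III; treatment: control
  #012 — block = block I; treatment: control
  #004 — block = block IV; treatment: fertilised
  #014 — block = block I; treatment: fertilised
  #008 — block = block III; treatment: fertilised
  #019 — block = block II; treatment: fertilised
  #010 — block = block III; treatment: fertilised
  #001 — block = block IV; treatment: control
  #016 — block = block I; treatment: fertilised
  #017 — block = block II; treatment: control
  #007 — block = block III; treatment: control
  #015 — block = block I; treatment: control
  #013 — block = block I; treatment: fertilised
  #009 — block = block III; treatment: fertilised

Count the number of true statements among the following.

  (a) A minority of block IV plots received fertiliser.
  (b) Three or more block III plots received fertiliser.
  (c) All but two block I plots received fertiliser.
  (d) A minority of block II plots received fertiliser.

4

(a) block IV: |A| = 5, |A ∩ B| = 2; needs |A ∩ B| < |A ∖ B| — true.
(b) block III: |A| = 5, |A ∩ B| = 3; needs |A ∩ B| ≥ 3 — true.
(c) block I: |A| = 6, |A ∩ B| = 4; needs |A ∖ B| = 2 — true.
(d) block II: |A| = 5, |A ∩ B| = 2; needs |A ∩ B| < |A ∖ B| — true.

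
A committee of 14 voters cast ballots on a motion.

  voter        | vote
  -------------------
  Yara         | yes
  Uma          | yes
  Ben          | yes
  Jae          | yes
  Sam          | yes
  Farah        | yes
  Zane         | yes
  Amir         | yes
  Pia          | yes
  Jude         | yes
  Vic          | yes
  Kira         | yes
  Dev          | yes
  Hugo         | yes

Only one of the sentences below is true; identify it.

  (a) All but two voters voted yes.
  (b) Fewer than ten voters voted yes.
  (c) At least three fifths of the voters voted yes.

(c)

|A| = 14, |A ∩ B| = 14, |A ∖ B| = 0.
(a) requires |A ∖ B| = 2: false.
(b) requires |A ∩ B| < 10: false.
(c) requires |A ∩ B| / |A| ≥ 3/5: true.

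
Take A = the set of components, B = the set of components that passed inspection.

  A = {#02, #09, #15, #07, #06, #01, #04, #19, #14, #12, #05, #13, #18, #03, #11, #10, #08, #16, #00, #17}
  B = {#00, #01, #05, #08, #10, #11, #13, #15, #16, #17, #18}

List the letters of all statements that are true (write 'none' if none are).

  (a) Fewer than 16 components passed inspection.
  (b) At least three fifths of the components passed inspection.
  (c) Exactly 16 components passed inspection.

(a)

|A| = 20, |A ∩ B| = 11, |A ∖ B| = 9.
(a) |A ∩ B| < 16: holds.
(b) |A ∩ B| / |A| ≥ 3/5: fails.
(c) |A ∩ B| = 16: fails.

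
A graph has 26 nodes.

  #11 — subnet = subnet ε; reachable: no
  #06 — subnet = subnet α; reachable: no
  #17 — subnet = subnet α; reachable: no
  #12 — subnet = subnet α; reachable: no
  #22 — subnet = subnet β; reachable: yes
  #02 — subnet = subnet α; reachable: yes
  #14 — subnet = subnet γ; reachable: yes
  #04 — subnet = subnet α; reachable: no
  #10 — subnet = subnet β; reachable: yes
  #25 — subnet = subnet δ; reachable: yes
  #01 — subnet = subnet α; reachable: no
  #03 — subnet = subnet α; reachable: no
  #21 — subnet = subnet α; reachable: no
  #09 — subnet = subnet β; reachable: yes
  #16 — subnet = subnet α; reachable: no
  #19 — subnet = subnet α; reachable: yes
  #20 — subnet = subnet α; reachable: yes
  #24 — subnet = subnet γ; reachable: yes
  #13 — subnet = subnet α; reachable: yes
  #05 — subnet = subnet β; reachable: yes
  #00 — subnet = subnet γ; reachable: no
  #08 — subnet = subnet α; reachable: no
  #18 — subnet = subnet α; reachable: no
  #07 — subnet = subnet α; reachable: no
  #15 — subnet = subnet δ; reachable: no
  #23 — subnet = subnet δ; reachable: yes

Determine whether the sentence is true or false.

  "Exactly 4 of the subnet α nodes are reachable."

True

Truth condition: |A ∩ B| = 4.
|A| = 15, |A ∩ B| = 4, |A ∖ B| = 11.
|A ∩ B| = 4, so the statement is true.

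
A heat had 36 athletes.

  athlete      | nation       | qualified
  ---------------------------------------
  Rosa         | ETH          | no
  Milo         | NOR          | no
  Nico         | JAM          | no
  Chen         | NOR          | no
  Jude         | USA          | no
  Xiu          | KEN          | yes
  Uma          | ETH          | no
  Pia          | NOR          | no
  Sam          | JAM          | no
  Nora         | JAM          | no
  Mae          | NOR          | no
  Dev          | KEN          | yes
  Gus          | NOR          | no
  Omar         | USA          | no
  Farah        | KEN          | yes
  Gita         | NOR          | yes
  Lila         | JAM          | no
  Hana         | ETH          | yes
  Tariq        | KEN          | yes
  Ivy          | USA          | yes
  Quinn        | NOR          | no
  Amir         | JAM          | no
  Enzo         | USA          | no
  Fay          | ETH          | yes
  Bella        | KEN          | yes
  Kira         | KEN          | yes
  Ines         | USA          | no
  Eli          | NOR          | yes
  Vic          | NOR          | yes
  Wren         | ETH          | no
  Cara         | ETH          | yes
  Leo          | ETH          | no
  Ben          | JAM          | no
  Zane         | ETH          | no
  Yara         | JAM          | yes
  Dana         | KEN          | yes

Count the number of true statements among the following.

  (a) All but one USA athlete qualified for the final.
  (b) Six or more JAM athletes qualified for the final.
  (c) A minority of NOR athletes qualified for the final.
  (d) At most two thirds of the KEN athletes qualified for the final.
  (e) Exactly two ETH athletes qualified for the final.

(a) USA: |A| = 5, |A ∩ B| = 1; needs |A ∖ B| = 1 — false.
(b) JAM: |A| = 7, |A ∩ B| = 1; needs |A ∩ B| ≥ 6 — false.
(c) NOR: |A| = 9, |A ∩ B| = 3; needs |A ∩ B| < |A ∖ B| — true.
(d) KEN: |A| = 7, |A ∩ B| = 7; needs |A ∩ B| / |A| ≤ 2/3 — false.
(e) ETH: |A| = 8, |A ∩ B| = 3; needs |A ∩ B| = 2 — false.

1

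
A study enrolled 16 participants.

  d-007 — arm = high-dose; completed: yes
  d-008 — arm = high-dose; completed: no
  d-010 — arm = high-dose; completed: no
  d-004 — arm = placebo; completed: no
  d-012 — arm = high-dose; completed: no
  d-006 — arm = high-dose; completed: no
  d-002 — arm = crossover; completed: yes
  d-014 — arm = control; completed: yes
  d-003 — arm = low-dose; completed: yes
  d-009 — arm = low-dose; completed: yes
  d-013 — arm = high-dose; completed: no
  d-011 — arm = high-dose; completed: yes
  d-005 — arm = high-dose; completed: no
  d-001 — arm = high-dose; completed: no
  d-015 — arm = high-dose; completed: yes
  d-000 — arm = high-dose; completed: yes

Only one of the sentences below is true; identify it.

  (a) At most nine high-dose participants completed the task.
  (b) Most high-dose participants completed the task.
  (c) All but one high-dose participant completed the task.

(a)

|A| = 11, |A ∩ B| = 4, |A ∖ B| = 7.
(a) requires |A ∩ B| ≤ 9: true.
(b) requires |A ∩ B| > |A ∖ B|: false.
(c) requires |A ∖ B| = 1: false.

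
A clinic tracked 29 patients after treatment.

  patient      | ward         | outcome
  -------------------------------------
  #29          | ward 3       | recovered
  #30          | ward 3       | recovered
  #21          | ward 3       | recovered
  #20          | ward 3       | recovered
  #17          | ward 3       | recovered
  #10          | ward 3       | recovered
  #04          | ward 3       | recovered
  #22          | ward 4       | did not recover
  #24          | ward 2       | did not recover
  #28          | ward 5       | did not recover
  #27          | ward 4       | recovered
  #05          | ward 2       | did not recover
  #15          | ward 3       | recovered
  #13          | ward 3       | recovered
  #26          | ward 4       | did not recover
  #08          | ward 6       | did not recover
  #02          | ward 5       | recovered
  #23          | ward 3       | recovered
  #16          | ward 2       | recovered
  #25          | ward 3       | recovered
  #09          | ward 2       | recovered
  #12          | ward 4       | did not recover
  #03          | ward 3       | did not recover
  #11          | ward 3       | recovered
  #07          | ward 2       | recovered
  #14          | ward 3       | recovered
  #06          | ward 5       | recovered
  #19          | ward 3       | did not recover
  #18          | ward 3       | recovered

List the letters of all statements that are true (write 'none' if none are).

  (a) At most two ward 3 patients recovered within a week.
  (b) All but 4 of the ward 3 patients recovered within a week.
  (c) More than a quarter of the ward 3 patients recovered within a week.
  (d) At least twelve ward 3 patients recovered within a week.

(c), (d)

|A| = 16, |A ∩ B| = 14, |A ∖ B| = 2.
(a) |A ∩ B| ≤ 2: fails.
(b) |A ∖ B| = 4: fails.
(c) |A ∩ B| / |A| > 1/4: holds.
(d) |A ∩ B| ≥ 12: holds.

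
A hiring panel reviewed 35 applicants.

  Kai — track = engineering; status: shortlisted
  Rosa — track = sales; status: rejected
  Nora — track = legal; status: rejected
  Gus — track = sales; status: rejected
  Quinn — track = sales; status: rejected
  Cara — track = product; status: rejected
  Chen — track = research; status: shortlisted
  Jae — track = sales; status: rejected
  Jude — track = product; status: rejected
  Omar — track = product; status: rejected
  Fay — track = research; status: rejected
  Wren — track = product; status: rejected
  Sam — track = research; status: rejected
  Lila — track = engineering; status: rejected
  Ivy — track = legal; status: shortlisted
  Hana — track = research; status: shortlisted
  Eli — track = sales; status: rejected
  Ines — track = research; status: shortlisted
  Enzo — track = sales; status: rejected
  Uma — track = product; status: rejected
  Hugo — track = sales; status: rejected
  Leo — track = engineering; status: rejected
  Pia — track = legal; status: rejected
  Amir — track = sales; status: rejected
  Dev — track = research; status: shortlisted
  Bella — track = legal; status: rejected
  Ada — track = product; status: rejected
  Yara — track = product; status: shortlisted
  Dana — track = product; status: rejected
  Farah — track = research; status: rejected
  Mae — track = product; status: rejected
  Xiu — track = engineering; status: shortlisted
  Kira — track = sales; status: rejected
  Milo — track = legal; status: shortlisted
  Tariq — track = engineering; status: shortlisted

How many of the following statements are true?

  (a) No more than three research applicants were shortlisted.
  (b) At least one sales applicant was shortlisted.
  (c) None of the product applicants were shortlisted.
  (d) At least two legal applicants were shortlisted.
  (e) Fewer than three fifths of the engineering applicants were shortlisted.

1

(a) research: |A| = 7, |A ∩ B| = 4; needs |A ∩ B| ≤ 3 — false.
(b) sales: |A| = 9, |A ∩ B| = 0; needs A ∩ B ≠ ∅ (|A ∩ B| ≥ 1) — false.
(c) product: |A| = 9, |A ∩ B| = 1; needs A ∩ B = ∅ (|A ∩ B| = 0) — false.
(d) legal: |A| = 5, |A ∩ B| = 2; needs |A ∩ B| ≥ 2 — true.
(e) engineering: |A| = 5, |A ∩ B| = 3; needs |A ∩ B| / |A| < 3/5 — false.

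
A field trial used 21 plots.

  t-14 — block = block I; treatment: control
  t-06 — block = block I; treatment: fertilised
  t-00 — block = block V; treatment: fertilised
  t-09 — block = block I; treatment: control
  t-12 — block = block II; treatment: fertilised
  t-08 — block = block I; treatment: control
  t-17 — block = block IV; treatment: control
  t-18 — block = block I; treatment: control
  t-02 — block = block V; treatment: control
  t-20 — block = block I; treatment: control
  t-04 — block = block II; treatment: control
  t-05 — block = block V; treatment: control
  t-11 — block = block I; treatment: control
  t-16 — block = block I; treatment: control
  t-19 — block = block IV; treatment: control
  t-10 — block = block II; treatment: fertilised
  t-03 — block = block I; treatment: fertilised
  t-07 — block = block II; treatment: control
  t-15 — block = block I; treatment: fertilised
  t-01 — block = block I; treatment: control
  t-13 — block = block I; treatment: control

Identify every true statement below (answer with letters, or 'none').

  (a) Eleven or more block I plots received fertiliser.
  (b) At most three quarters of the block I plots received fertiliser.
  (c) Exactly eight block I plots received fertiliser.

(b)

|A| = 12, |A ∩ B| = 3, |A ∖ B| = 9.
(a) |A ∩ B| ≥ 11: fails.
(b) |A ∩ B| / |A| ≤ 3/4: holds.
(c) |A ∩ B| = 8: fails.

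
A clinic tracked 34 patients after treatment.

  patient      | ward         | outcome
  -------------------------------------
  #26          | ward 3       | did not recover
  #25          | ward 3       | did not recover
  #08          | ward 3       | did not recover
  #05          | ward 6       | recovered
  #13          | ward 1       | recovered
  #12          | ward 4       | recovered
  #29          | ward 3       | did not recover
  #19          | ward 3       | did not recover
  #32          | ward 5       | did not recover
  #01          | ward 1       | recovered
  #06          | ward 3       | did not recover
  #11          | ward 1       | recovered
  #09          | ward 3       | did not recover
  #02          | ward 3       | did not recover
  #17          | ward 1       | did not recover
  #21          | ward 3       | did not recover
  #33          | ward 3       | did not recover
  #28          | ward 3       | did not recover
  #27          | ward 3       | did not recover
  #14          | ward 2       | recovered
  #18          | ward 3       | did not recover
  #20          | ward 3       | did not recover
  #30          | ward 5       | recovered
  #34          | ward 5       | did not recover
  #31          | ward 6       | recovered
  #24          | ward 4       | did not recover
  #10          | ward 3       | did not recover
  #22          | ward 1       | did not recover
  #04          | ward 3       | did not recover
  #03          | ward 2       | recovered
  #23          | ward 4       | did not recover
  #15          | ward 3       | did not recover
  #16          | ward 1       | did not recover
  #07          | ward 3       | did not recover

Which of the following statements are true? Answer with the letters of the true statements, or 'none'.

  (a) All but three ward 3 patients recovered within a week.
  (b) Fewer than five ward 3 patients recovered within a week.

(b)

|A| = 18, |A ∩ B| = 0, |A ∖ B| = 18.
(a) |A ∖ B| = 3: fails.
(b) |A ∩ B| < 5: holds.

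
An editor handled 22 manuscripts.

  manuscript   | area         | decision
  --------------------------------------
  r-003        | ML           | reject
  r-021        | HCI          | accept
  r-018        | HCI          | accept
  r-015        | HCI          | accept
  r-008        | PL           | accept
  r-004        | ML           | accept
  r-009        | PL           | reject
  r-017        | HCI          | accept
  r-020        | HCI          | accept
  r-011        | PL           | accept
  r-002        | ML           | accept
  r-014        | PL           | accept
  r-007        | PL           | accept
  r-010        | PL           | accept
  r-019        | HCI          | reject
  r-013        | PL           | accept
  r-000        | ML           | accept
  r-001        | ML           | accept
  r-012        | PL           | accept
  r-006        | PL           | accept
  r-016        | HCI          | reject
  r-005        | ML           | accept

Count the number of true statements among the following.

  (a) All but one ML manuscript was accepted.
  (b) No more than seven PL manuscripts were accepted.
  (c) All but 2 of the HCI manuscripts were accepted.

(a) ML: |A| = 6, |A ∩ B| = 5; needs |A ∖ B| = 1 — true.
(b) PL: |A| = 9, |A ∩ B| = 8; needs |A ∩ B| ≤ 7 — false.
(c) HCI: |A| = 7, |A ∩ B| = 5; needs |A ∖ B| = 2 — true.

2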